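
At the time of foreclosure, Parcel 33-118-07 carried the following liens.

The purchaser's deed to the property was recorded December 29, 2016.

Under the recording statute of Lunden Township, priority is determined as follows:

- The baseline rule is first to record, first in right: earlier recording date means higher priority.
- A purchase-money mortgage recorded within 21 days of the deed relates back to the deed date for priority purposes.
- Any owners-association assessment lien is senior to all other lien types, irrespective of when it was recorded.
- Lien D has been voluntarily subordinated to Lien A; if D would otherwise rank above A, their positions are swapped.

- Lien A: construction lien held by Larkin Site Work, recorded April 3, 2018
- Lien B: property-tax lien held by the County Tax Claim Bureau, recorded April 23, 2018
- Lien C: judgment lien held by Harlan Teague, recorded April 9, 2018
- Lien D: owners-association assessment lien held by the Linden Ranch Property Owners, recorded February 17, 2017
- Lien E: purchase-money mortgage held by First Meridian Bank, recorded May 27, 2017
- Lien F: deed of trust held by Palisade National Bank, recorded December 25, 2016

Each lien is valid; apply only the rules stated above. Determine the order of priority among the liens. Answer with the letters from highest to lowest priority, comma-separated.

A, F, E, D, C, B

Effective dates: E was recorded 149 days after the deed — beyond 21 days — so no relation-back applies.
As an owners-association assessment lien, D is senior to every other lien.
Remaining liens by effective date: F (December 25, 2016), E (May 27, 2017), A (April 3, 2018), C (April 9, 2018), B (April 23, 2018).
Because D would otherwise rank above A, the subordination swaps them.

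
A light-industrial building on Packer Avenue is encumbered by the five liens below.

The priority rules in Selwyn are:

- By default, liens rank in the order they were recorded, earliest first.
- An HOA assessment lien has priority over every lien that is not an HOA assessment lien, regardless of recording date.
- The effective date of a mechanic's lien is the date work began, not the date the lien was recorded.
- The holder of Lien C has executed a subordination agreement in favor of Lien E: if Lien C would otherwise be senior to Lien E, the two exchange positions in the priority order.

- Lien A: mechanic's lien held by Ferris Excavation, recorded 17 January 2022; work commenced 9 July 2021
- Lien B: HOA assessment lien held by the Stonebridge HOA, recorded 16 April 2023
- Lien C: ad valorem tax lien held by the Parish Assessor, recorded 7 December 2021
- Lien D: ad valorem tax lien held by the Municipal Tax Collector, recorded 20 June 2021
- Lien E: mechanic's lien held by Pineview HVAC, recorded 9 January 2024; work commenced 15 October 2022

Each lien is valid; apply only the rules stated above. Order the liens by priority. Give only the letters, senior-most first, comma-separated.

First, effective dates: A is treated as recorded 9 July 2021, the work-commencement date; E is treated as recorded 15 October 2022, the work-commencement date.
B is an HOA assessment lien and takes priority over every other lien.
Remaining liens by effective date: D (20 June 2021), A (9 July 2021), C (7 December 2021), E (15 October 2022).
C would otherwise be senior to E, so under the subordination agreement C and E exchange positions.

B, D, A, E, C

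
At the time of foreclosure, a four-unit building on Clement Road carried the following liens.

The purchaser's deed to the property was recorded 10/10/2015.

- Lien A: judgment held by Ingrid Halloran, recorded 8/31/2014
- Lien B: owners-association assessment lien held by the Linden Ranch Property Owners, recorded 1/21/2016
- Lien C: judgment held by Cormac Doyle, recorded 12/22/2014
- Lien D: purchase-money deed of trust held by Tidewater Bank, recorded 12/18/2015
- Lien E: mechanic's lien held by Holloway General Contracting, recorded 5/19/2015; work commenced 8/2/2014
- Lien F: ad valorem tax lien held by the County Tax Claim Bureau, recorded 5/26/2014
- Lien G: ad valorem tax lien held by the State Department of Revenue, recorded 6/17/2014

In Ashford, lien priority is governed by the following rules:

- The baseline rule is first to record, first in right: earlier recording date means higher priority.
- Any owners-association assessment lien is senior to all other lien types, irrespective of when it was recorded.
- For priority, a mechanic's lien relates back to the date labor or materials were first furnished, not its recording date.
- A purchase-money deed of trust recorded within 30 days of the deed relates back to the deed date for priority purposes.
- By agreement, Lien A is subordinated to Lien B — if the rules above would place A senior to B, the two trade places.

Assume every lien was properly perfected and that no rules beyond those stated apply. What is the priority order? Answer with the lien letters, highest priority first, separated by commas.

Effective dates after the stated exceptions: D missed the 30-day window (69 days after the deed), so its recording date stands; E relates back to 8/2/2014 (work commenced).
As an owners-association assessment lien, B is senior to every other lien.
Remaining liens by effective date: F (5/26/2014), G (6/17/2014), E (8/2/2014), A (8/31/2014), C (12/22/2014), D (12/18/2015).
A already ranks below B; the subordination has no effect.

B, F, G, E, A, C, D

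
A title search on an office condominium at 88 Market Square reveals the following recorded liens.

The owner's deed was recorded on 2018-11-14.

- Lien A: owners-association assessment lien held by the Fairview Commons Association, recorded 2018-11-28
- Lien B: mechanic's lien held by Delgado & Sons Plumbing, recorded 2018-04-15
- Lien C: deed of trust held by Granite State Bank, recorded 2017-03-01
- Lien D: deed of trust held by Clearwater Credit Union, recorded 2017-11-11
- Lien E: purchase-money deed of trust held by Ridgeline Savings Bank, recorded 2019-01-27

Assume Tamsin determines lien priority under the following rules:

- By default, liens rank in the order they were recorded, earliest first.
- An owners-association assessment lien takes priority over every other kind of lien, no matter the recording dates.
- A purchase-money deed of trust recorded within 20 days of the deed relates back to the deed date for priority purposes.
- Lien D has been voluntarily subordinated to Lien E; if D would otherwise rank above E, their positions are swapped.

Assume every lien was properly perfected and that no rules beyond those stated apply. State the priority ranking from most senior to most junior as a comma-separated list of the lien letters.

A, C, E, B, D

Effective dates after the stated exceptions: E was recorded 74 days after the deed, outside the 20-day window, so it keeps its recording date.
As an owners-association assessment lien, A is senior to every other lien.
Ordering the rest by effective date: C (2017-03-01), D (2017-11-11), B (2018-04-15), E (2019-01-27).
D is senior to E before the subordination, so the two trade places.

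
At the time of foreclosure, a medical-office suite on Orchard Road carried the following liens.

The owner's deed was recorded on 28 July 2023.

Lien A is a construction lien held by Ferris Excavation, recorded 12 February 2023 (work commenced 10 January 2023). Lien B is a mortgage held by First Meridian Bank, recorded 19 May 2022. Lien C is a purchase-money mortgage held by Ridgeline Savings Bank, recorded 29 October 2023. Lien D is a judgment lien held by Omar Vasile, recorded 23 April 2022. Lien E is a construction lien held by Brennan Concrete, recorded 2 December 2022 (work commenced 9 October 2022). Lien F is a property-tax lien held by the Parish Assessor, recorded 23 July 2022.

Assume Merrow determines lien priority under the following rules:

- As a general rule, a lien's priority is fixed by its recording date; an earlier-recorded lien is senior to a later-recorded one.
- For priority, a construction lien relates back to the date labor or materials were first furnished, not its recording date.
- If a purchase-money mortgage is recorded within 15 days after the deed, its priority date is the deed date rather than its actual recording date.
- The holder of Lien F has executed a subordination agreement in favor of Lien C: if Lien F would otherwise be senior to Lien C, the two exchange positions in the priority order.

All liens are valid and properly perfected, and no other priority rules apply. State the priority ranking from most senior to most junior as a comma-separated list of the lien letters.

Effective dates after the stated exceptions: A relates back to 10 January 2023 (work commenced); C missed the 15-day window (93 days after the deed), so its recording date stands; E relates back to 9 October 2022 (work commenced).
By effective date: D (23 April 2022), B (19 May 2022), F (23 July 2022), E (9 October 2022), A (10 January 2023), C (29 October 2023).
The subordination applies — F was senior to C — so F and C swap.

D, B, C, E, A, F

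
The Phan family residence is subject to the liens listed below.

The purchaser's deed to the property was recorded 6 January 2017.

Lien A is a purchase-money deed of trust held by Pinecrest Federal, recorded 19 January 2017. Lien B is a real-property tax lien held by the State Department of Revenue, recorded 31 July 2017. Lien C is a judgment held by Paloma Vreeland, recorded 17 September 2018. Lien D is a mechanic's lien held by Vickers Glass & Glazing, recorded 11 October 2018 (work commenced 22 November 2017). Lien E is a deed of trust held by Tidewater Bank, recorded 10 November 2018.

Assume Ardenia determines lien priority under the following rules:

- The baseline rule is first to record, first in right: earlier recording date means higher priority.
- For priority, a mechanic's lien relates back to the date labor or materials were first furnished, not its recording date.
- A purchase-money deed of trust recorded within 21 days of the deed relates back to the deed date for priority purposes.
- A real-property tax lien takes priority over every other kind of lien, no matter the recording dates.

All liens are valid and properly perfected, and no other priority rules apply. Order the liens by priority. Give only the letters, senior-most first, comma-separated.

Effective dates after the stated exceptions: A was recorded within the 21-day window, so its effective date is the deed date 6 January 2017; D's effective date is 22 November 2017, when work began.
B, as a real-property tax lien, has superpriority and ranks first.
The other liens, earliest effective date first: A (6 January 2017), D (22 November 2017), C (17 September 2018), E (10 November 2018).

B, A, D, C, E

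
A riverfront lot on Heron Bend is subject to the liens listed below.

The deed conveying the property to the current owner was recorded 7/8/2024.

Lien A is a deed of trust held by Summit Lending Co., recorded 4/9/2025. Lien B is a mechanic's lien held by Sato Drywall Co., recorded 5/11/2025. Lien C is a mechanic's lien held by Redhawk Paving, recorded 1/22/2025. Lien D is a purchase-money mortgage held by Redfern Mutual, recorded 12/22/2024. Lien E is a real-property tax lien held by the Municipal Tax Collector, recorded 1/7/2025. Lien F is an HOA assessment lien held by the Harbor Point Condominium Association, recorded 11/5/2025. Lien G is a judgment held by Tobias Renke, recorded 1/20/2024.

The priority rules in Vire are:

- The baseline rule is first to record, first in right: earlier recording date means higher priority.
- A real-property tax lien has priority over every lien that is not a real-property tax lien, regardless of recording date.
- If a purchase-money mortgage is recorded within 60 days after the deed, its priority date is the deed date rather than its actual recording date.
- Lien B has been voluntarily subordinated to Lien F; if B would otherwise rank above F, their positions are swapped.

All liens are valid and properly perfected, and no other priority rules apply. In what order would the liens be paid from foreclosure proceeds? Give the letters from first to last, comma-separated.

E, G, D, C, A, F, B

Effective dates after the stated exceptions: D was recorded 167 days after the deed, outside the 60-day window, so it keeps its recording date.
E, as a real-property tax lien, has superpriority and ranks first.
Ordering the rest by effective date: G (1/20/2024), D (12/22/2024), C (1/22/2025), A (4/9/2025), B (5/11/2025), F (11/5/2025).
Because B would otherwise rank above F, the subordination swaps them.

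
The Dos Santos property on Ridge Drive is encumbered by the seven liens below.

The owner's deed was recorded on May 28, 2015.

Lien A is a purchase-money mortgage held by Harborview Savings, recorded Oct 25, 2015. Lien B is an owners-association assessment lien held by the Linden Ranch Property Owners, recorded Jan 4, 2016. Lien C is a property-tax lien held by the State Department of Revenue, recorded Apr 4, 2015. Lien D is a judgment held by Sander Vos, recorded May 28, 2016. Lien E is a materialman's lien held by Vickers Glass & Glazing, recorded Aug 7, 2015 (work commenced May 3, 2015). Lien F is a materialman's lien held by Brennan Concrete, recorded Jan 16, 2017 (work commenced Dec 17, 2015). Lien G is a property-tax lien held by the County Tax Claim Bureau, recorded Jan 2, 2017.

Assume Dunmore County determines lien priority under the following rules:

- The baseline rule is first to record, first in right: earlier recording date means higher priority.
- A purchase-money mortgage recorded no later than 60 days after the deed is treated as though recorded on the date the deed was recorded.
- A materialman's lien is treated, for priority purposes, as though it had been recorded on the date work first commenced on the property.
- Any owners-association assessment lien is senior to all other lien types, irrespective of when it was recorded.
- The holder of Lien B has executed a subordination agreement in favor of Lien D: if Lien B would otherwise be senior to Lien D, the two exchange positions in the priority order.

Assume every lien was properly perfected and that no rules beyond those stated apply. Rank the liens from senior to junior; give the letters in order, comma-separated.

D, C, E, A, F, B, G

Effective dates: A was recorded 150 days after the deed, outside the 60-day window, so it keeps its recording date; E's effective date is May 3, 2015, when work began; F relates back to Dec 17, 2015 (work commenced).
B is an owners-association assessment lien, so it outranks all other liens regardless of date.
Remaining liens by effective date: C (Apr 4, 2015), E (May 3, 2015), A (Oct 25, 2015), F (Dec 17, 2015), D (May 28, 2016), G (Jan 2, 2017).
B is senior to D before the subordination, so the two trade places.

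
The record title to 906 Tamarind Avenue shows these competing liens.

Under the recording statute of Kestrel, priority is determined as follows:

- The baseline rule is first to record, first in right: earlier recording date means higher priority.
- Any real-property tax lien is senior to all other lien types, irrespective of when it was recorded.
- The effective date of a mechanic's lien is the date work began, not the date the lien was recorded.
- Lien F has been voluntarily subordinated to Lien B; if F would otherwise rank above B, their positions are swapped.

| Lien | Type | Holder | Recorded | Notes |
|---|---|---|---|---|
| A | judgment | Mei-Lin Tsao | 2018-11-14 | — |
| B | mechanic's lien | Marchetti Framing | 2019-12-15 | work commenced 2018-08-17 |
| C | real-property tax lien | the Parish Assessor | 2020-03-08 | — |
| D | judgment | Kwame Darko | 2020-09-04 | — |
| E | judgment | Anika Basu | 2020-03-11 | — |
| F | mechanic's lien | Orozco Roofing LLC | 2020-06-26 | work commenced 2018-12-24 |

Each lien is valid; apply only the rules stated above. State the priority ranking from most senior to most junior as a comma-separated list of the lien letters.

Effective dates: B is treated as recorded 2018-08-17, the work-commencement date; F is treated as recorded 2018-12-24, the work-commencement date.
As a real-property tax lien, C is senior to every other lien.
Among the remaining liens, by effective date: B (2018-08-17), A (2018-11-14), F (2018-12-24), E (2020-03-11), D (2020-09-04).
F is already junior to B, so the subordination agreement changes nothing.

C, B, A, F, E, D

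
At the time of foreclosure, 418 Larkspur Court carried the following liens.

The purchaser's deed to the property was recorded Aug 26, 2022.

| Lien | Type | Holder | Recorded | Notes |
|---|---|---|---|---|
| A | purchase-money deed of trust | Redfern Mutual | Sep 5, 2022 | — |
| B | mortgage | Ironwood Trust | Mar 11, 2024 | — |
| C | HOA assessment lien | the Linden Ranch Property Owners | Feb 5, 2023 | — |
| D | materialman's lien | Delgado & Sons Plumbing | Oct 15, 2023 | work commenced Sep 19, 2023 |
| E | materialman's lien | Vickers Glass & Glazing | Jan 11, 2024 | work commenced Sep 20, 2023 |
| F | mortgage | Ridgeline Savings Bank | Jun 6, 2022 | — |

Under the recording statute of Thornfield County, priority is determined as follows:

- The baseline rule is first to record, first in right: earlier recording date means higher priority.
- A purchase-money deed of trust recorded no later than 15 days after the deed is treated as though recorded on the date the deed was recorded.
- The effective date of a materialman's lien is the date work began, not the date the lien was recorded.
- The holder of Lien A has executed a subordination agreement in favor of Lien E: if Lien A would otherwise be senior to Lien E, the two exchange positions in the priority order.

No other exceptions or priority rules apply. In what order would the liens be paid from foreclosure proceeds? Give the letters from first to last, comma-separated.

F, E, C, D, A, B

Adjusting effective dates: A relates back to the deed date Aug 26, 2022; D relates back to Sep 19, 2023 (work commenced); E relates back to Sep 20, 2023 (work commenced).
By effective date, earliest first: F (Jun 6, 2022), A (Aug 26, 2022), C (Feb 5, 2023), D (Sep 19, 2023), E (Sep 20, 2023), B (Mar 11, 2024).
A would otherwise be senior to E, so under the subordination agreement A and E exchange positions.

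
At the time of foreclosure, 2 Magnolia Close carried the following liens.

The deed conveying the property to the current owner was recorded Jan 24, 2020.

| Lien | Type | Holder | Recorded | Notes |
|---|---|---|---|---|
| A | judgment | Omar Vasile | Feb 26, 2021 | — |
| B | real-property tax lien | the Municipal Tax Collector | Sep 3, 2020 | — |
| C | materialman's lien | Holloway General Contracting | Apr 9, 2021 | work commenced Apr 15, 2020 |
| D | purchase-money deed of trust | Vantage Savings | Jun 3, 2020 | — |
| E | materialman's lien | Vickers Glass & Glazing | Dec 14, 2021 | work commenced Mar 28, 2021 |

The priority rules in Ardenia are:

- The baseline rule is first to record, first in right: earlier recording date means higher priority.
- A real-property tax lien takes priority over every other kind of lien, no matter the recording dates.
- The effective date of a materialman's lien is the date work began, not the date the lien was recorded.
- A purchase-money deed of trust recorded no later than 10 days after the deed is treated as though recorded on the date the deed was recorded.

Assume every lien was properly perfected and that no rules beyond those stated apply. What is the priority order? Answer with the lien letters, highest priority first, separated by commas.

Adjusting effective dates: C relates back to Apr 15, 2020 (work commenced); D was recorded 131 days after the deed, outside the 10-day window, so it keeps its recording date; E is treated as recorded Mar 28, 2021, the work-commencement date.
As a real-property tax lien, B is senior to every other lien.
Ordering the rest by effective date: C (Apr 15, 2020), D (Jun 3, 2020), A (Feb 26, 2021), E (Mar 28, 2021).

B, C, D, A, E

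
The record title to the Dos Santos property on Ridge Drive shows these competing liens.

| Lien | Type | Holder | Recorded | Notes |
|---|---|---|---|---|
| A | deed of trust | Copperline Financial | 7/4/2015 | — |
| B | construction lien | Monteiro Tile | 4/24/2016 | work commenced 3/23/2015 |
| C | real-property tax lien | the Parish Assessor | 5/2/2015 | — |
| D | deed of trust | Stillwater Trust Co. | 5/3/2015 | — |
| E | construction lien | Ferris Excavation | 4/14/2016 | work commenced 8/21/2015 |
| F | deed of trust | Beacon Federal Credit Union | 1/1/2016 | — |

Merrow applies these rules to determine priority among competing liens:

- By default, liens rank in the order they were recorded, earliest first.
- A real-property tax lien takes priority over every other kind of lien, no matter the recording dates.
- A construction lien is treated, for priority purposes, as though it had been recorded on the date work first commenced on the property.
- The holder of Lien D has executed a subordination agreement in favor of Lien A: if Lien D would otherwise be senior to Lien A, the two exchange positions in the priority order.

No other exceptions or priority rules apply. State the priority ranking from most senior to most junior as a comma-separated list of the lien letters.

C, B, A, D, E, F

First, effective dates: B's effective date is 3/23/2015, when work began; E is treated as recorded 8/21/2015, the work-commencement date.
C, as a real-property tax lien, has superpriority and ranks first.
Among the remaining liens, by effective date: B (3/23/2015), D (5/3/2015), A (7/4/2015), E (8/21/2015), F (1/1/2016).
D would otherwise be senior to A, so under the subordination agreement D and A exchange positions.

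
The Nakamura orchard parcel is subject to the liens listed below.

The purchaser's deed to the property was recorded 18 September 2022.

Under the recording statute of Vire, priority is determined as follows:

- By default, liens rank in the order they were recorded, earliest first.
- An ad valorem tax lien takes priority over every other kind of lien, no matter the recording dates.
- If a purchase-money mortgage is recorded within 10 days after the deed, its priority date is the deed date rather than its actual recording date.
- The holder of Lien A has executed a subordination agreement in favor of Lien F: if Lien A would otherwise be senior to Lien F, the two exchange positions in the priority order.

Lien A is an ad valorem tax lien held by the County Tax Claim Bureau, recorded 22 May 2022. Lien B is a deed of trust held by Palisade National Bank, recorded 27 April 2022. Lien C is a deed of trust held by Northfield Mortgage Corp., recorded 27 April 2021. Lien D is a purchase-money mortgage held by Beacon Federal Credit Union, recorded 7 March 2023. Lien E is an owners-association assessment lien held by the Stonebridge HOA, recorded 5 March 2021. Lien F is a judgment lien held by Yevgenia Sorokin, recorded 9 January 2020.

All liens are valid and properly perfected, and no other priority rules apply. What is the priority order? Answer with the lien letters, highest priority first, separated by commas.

First, effective dates: D was recorded 170 days after the deed — beyond 10 days — so no relation-back applies.
A is an ad valorem tax lien, so it outranks all other liens regardless of date.
Among the remaining liens, by effective date: F (9 January 2020), E (5 March 2021), C (27 April 2021), B (27 April 2022), D (7 March 2023).
A is senior to F before the subordination, so the two trade places.

F, A, E, C, B, D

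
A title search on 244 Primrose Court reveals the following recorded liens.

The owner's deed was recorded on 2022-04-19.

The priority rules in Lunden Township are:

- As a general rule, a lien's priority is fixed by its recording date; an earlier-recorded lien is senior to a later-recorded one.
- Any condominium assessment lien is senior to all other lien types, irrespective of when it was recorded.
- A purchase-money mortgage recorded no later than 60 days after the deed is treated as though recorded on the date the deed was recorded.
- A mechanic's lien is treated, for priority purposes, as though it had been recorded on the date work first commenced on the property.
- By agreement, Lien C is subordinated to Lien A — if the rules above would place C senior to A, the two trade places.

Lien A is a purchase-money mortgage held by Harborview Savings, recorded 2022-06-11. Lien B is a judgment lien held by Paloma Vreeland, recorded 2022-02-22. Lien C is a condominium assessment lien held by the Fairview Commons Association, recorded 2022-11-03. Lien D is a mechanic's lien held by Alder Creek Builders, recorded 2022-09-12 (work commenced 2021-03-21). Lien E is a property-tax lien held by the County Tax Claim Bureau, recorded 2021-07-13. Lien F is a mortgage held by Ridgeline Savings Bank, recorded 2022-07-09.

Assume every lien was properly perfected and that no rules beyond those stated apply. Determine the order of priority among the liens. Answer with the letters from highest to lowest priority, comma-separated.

A, D, E, B, C, F

Effective dates after the stated exceptions: A was recorded within the 60-day window, so its effective date is the deed date 2022-04-19; D's effective date is 2021-03-21, when work began.
C is a condominium assessment lien and takes priority over every other lien.
Ordering the rest by effective date: D (2021-03-21), E (2021-07-13), B (2022-02-22), A (2022-04-19), F (2022-07-09).
The subordination applies — C was senior to A — so C and A swap.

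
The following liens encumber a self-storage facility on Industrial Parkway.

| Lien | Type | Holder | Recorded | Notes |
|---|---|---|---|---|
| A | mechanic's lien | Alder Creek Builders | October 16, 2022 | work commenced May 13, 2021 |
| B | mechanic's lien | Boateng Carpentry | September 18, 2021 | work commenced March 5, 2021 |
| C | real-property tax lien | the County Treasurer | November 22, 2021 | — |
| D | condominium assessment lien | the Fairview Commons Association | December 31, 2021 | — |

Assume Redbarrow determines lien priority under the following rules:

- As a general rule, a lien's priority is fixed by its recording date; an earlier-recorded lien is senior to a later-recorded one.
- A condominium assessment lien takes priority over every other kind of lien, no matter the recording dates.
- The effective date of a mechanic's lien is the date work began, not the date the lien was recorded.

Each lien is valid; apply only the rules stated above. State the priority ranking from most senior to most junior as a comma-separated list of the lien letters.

D, B, A, C

First, effective dates: A relates back to May 13, 2021 (work commenced); B relates back to March 5, 2021 (work commenced).
D is a condominium assessment lien, so it outranks all other liens regardless of date.
Among the remaining liens, by effective date: B (March 5, 2021), A (May 13, 2021), C (November 22, 2021).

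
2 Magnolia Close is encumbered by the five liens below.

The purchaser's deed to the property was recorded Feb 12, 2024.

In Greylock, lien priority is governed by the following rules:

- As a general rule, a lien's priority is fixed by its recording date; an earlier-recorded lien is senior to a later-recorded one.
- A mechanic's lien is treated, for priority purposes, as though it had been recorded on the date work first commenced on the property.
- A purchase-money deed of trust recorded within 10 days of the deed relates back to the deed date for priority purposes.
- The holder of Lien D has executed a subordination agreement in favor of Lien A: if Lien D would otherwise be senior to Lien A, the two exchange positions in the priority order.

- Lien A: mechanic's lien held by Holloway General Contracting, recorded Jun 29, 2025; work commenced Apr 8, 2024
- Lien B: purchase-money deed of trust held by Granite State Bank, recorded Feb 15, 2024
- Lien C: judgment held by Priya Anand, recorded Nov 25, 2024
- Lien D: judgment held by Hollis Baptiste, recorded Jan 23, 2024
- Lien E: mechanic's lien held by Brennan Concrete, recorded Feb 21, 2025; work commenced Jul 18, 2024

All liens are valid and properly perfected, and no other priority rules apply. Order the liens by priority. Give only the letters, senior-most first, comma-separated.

A, B, D, E, C

Effective dates after the stated exceptions: A's effective date is Apr 8, 2024, when work began; B's effective date is the deed date, Feb 12, 2024; E relates back to Jul 18, 2024 (work commenced).
By effective date, earliest first: D (Jan 23, 2024), B (Feb 12, 2024), A (Apr 8, 2024), E (Jul 18, 2024), C (Nov 25, 2024).
The subordination applies — D was senior to A — so D and A swap.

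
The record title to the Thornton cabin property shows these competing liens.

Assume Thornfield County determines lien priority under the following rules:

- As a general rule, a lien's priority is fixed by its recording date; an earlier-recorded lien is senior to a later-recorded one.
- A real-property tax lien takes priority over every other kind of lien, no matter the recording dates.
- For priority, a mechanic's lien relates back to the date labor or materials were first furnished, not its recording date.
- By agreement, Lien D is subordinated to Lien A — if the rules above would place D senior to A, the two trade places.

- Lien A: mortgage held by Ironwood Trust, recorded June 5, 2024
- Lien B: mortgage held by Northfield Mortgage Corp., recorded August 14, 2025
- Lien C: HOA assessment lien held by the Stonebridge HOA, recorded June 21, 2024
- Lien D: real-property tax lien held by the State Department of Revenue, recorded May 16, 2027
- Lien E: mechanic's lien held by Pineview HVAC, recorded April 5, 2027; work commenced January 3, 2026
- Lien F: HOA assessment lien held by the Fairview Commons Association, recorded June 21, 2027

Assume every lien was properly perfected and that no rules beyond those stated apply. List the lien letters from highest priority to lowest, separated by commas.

A, D, C, B, E, F

Effective dates: E relates back to January 3, 2026 (work commenced).
D, as a real-property tax lien, has superpriority and ranks first.
Ordering the rest by effective date: A (June 5, 2024), C (June 21, 2024), B (August 14, 2025), E (January 3, 2026), F (June 21, 2027).
Because D would otherwise rank above A, the subordination swaps them.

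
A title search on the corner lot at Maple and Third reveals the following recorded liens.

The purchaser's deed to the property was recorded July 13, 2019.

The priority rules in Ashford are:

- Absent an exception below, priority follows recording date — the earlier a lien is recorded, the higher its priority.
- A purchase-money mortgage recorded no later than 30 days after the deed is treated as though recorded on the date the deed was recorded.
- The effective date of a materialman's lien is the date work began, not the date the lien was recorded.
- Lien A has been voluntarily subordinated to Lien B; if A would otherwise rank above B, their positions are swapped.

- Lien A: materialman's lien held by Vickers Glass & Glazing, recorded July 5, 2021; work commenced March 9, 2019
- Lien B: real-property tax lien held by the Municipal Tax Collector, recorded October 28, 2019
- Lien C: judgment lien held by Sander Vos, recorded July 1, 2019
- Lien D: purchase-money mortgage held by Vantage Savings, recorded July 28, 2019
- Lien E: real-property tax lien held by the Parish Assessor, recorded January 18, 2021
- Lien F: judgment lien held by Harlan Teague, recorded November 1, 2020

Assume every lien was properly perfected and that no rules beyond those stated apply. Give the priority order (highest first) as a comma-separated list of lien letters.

B, C, D, A, F, E

Effective dates after the stated exceptions: A is treated as recorded March 9, 2019, the work-commencement date; D relates back to the deed date July 13, 2019.
By effective date, earliest first: A (March 9, 2019), C (July 1, 2019), D (July 13, 2019), B (October 28, 2019), F (November 1, 2020), E (January 18, 2021).
A is senior to B before the subordination, so the two trade places.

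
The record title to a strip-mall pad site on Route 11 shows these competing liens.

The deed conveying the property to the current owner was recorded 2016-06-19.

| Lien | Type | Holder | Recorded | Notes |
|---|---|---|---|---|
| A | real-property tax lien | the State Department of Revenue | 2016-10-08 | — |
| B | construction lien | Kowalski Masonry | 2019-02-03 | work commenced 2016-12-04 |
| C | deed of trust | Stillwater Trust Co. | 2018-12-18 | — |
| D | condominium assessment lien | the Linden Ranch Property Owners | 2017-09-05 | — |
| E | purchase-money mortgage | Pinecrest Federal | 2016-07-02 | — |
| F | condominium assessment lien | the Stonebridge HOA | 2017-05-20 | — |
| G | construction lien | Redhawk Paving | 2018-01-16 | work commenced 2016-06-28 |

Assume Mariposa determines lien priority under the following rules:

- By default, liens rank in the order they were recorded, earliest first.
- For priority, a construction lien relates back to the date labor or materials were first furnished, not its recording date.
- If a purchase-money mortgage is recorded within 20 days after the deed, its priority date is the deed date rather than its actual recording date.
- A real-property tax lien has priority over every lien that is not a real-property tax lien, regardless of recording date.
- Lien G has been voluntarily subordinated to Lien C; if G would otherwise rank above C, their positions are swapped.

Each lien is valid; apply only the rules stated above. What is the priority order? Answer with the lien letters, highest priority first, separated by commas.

A, E, C, B, F, D, G

Adjusting effective dates: B relates back to 2016-12-04 (work commenced); E's effective date is the deed date, 2016-06-19; G's effective date is 2016-06-28, when work began.
As a real-property tax lien, A is senior to every other lien.
Remaining liens by effective date: E (2016-06-19), G (2016-06-28), B (2016-12-04), F (2017-05-20), D (2017-09-05), C (2018-12-18).
G is senior to C before the subordination, so the two trade places.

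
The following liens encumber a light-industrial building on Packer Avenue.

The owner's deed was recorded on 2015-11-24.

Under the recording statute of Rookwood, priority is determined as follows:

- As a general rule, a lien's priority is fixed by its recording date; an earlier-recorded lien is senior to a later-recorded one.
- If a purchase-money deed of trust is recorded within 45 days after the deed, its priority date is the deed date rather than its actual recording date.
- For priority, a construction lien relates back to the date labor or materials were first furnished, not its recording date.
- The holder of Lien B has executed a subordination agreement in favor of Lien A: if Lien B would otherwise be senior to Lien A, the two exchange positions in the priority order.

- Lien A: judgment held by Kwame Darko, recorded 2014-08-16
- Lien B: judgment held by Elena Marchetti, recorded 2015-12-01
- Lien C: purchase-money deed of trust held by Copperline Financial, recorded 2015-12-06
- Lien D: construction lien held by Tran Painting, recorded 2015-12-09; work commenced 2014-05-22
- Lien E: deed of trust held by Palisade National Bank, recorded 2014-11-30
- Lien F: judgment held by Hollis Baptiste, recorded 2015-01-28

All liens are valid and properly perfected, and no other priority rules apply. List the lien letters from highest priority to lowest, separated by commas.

First, effective dates: C relates back to the deed date 2015-11-24; D is treated as recorded 2014-05-22, the work-commencement date.
By effective date: D (2014-05-22), A (2014-08-16), E (2014-11-30), F (2015-01-28), C (2015-11-24), B (2015-12-01).
Since B is not senior to A, the subordination leaves the order unchanged.

D, A, E, F, C, B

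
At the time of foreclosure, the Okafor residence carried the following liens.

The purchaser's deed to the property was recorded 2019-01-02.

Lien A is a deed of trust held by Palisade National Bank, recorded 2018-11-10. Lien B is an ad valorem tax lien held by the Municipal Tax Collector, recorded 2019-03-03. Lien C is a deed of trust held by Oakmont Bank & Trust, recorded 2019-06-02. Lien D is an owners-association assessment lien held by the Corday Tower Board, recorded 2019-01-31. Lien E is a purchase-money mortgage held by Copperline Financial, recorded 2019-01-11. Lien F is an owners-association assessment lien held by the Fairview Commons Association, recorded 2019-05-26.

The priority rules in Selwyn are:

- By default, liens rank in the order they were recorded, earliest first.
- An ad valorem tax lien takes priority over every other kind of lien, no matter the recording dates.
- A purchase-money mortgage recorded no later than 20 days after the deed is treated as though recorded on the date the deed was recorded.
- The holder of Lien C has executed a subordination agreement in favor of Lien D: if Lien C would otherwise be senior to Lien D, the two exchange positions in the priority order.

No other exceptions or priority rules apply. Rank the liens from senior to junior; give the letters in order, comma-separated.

B, A, E, D, F, C

Adjusting effective dates: E was recorded within the 20-day window, so its effective date is the deed date 2019-01-02.
B, as an ad valorem tax lien, has superpriority and ranks first.
Remaining liens by effective date: A (2018-11-10), E (2019-01-02), D (2019-01-31), F (2019-05-26), C (2019-06-02).
Since C is not senior to D, the subordination leaves the order unchanged.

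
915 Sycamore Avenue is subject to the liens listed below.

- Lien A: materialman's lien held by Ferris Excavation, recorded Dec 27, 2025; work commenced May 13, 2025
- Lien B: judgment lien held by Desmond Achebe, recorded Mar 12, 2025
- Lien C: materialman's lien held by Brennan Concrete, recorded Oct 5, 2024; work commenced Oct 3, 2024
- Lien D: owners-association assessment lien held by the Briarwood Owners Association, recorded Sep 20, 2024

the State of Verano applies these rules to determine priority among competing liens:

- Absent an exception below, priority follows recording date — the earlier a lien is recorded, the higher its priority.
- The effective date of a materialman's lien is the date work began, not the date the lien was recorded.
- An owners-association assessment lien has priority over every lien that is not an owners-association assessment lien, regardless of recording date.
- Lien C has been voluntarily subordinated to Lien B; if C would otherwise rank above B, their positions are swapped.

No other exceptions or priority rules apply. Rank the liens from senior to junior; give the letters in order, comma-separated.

First, effective dates: A is treated as recorded May 13, 2025, the work-commencement date; C's effective date is Oct 3, 2024, when work began.
D is an owners-association assessment lien, so it outranks all other liens regardless of date.
Among the remaining liens, by effective date: C (Oct 3, 2024), B (Mar 12, 2025), A (May 13, 2025).
The subordination applies — C was senior to B — so C and B swap.

D, B, C, A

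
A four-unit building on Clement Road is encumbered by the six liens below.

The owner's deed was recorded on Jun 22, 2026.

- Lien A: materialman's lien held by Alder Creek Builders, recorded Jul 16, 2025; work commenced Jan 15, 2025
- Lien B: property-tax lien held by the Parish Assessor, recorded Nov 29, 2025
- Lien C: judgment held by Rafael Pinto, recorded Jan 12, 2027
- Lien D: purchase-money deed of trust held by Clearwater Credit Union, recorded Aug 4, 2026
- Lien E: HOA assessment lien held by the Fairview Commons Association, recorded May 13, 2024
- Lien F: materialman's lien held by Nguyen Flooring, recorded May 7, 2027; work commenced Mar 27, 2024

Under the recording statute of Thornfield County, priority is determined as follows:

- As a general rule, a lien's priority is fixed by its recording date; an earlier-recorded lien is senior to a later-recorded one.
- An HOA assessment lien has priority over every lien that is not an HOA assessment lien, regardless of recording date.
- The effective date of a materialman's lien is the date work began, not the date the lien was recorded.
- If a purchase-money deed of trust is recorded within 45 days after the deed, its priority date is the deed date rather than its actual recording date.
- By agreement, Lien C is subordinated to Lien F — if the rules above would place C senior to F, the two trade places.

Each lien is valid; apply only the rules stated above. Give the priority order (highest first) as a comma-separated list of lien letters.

E, F, A, B, D, C

First, effective dates: A's effective date is Jan 15, 2025, when work began; D was recorded within the 45-day window, so its effective date is the deed date Jun 22, 2026; F's effective date is Mar 27, 2024, when work began.
E is an HOA assessment lien and takes priority over every other lien.
Ordering the rest by effective date: F (Mar 27, 2024), A (Jan 15, 2025), B (Nov 29, 2025), D (Jun 22, 2026), C (Jan 12, 2027).
C is already junior to F, so the subordination agreement changes nothing.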